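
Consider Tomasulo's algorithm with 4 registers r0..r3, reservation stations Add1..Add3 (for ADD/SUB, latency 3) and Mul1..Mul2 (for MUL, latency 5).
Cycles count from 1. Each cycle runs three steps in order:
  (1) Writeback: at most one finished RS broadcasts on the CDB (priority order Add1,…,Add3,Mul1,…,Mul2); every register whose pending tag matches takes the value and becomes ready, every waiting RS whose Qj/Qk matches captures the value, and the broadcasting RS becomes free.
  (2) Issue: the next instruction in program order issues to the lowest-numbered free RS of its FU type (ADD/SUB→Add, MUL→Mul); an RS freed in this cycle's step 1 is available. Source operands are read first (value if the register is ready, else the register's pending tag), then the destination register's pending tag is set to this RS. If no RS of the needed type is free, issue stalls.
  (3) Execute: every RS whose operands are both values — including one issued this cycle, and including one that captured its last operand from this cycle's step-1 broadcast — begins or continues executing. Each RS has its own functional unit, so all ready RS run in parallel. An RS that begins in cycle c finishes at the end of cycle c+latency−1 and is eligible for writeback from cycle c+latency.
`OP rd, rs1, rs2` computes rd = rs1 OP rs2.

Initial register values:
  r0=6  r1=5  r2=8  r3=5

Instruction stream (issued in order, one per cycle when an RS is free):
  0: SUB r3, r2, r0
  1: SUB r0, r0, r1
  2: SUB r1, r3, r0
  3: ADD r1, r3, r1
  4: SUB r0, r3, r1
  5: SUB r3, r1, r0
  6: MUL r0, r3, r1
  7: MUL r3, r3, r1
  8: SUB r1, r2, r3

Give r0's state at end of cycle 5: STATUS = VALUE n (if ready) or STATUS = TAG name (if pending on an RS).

STATUS = TAG Add2

cycle 1: issue SUB r3<-Add1 // r0:6,r1:5,r2:8,r3:Add1
cycle 2: issue SUB r0<-Add2 // r0:Add2,r1:5,r2:8,r3:Add1
cycle 3: issue SUB r1<-Add3 // r0:Add2,r1:Add3,r2:8,r3:Add1
cycle 4: CDB Add1=2; issue ADD r1<-Add1 // r0:Add2,r1:Add1,r2:8,r3:2
cycle 5: CDB Add2=1; issue SUB r0<-Add2 // r0:Add2,r1:Add1,r2:8,r3:2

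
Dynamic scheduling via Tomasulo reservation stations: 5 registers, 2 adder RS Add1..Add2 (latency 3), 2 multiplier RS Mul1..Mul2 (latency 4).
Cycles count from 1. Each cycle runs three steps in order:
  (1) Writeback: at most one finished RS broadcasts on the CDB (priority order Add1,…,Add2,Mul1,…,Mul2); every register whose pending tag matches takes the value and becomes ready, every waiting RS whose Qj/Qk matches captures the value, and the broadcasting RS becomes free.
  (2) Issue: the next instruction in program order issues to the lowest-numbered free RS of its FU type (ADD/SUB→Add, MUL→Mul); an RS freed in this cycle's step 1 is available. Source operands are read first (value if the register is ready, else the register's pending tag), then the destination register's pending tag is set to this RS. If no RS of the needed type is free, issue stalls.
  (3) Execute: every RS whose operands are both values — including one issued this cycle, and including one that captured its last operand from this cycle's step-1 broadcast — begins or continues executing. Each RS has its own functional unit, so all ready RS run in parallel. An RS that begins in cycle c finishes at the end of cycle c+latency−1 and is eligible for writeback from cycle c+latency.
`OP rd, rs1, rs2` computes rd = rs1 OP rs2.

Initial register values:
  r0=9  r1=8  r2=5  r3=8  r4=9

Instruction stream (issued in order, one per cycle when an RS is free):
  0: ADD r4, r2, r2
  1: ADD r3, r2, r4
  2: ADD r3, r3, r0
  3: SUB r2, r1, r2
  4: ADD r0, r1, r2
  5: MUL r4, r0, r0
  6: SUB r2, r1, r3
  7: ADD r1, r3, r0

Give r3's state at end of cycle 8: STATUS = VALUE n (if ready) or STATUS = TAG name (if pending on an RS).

STATUS = TAG Add1

c1: issue ADD r4<-Add1 | r0:9,r1:8,r2:5,r3:8,r4:Add1
c2: issue ADD r3<-Add2 | r0:9,r1:8,r2:5,r3:Add2,r4:Add1
c3: stall | r0:9,r1:8,r2:5,r3:Add2,r4:Add1
c4: CDB Add1=10; issue ADD r3<-Add1 | r0:9,r1:8,r2:5,r3:Add1,r4:10
c5: stall | r0:9,r1:8,r2:5,r3:Add1,r4:10
c6: stall | r0:9,r1:8,r2:5,r3:Add1,r4:10
c7: CDB Add2=15; issue SUB r2<-Add2 | r0:9,r1:8,r2:Add2,r3:Add1,r4:10
c8: stall | r0:9,r1:8,r2:Add2,r3:Add1,r4:10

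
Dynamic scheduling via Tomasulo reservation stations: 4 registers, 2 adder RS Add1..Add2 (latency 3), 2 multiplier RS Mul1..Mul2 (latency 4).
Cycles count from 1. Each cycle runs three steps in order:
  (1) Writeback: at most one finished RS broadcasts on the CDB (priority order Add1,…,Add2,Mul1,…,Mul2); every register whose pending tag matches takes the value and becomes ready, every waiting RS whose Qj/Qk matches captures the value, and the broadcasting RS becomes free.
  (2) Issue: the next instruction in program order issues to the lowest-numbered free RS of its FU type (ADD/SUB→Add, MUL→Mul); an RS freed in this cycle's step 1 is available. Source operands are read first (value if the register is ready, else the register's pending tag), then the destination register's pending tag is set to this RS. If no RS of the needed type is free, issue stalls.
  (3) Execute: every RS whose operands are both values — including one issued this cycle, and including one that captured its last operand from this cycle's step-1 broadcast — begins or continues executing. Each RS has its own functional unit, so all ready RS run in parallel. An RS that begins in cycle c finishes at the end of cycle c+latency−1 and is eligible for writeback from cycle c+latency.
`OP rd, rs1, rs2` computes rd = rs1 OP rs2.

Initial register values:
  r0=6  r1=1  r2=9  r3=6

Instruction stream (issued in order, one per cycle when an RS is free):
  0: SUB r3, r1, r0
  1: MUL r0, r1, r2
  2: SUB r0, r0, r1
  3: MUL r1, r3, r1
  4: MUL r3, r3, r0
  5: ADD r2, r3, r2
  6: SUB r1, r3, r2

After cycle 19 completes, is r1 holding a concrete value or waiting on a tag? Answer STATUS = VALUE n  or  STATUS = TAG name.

c1: issue SUB r3<-Add1 | r0:6,r1:1,r2:9,r3:Add1
c2: issue MUL r0<-Mul1 | r0:Mul1,r1:1,r2:9,r3:Add1
c3: issue SUB r0<-Add2 | r0:Add2,r1:1,r2:9,r3:Add1
c4: CDB Add1=-5; issue MUL r1<-Mul2 | r0:Add2,r1:Mul2,r2:9,r3:-5
c5: stall | r0:Add2,r1:Mul2,r2:9,r3:-5
c6: CDB Mul1=9; issue MUL r3<-Mul1 | r0:Add2,r1:Mul2,r2:9,r3:Mul1
c7: issue ADD r2<-Add1 | r0:Add2,r1:Mul2,r2:Add1,r3:Mul1
c8: CDB Mul2=-5; stall | r0:Add2,r1:-5,r2:Add1,r3:Mul1
c9: CDB Add2=8; issue SUB r1<-Add2 | r0:8,r1:Add2,r2:Add1,r3:Mul1
c10: - | r0:8,r1:Add2,r2:Add1,r3:Mul1
c11: - | r0:8,r1:Add2,r2:Add1,r3:Mul1
c12: - | r0:8,r1:Add2,r2:Add1,r3:Mul1
c13: CDB Mul1=-40 | r0:8,r1:Add2,r2:Add1,r3:-40
c14: - | r0:8,r1:Add2,r2:Add1,r3:-40
c15: - | r0:8,r1:Add2,r2:Add1,r3:-40
c16: CDB Add1=-31 | r0:8,r1:Add2,r2:-31,r3:-40
c17: - | r0:8,r1:Add2,r2:-31,r3:-40
c18: - | r0:8,r1:Add2,r2:-31,r3:-40
c19: CDB Add2=-9 | r0:8,r1:-9,r2:-31,r3:-40

STATUS = VALUE -9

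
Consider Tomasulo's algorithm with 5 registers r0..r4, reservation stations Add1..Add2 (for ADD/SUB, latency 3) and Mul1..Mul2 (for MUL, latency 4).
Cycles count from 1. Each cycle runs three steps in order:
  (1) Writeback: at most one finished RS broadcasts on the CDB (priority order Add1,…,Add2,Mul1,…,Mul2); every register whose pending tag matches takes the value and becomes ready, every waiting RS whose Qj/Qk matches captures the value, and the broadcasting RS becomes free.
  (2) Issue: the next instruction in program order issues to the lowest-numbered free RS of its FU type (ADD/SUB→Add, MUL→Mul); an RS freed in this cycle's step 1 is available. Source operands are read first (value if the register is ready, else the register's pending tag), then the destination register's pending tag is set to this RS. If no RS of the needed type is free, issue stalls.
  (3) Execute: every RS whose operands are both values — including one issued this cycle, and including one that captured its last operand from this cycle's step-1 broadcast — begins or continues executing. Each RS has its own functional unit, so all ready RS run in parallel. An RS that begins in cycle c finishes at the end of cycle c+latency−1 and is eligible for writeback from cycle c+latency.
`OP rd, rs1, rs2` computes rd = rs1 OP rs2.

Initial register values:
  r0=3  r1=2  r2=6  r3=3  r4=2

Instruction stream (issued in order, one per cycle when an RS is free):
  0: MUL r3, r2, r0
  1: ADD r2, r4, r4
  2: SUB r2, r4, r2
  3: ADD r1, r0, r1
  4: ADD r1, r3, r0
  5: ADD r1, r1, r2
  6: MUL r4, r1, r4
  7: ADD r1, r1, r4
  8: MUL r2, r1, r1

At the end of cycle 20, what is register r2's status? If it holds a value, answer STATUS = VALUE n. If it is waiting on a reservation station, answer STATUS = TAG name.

cycle 1: issue MUL r3<-Mul1 // r0:3,r1:2,r2:6,r3:Mul1,r4:2
cycle 2: issue ADD r2<-Add1 // r0:3,r1:2,r2:Add1,r3:Mul1,r4:2
cycle 3: issue SUB r2<-Add2 // r0:3,r1:2,r2:Add2,r3:Mul1,r4:2
cycle 4: stall // r0:3,r1:2,r2:Add2,r3:Mul1,r4:2
cycle 5: CDB Add1=4; issue ADD r1<-Add1 // r0:3,r1:Add1,r2:Add2,r3:Mul1,r4:2
cycle 6: CDB Mul1=18; stall // r0:3,r1:Add1,r2:Add2,r3:18,r4:2
cycle 7: stall // r0:3,r1:Add1,r2:Add2,r3:18,r4:2
cycle 8: CDB Add1=5; issue ADD r1<-Add1 // r0:3,r1:Add1,r2:Add2,r3:18,r4:2
cycle 9: CDB Add2=-2; issue ADD r1<-Add2 // r0:3,r1:Add2,r2:-2,r3:18,r4:2
cycle 10: issue MUL r4<-Mul1 // r0:3,r1:Add2,r2:-2,r3:18,r4:Mul1
cycle 11: CDB Add1=21; issue ADD r1<-Add1 // r0:3,r1:Add1,r2:-2,r3:18,r4:Mul1
cycle 12: issue MUL r2<-Mul2 // r0:3,r1:Add1,r2:Mul2,r3:18,r4:Mul1
cycle 13: - // r0:3,r1:Add1,r2:Mul2,r3:18,r4:Mul1
cycle 14: CDB Add2=19 // r0:3,r1:Add1,r2:Mul2,r3:18,r4:Mul1
cycle 15: - // r0:3,r1:Add1,r2:Mul2,r3:18,r4:Mul1
cycle 16: - // r0:3,r1:Add1,r2:Mul2,r3:18,r4:Mul1
cycle 17: - // r0:3,r1:Add1,r2:Mul2,r3:18,r4:Mul1
cycle 18: CDB Mul1=38 // r0:3,r1:Add1,r2:Mul2,r3:18,r4:38
cycle 19: - // r0:3,r1:Add1,r2:Mul2,r3:18,r4:38
cycle 20: - // r0:3,r1:Add1,r2:Mul2,r3:18,r4:38

STATUS = TAG Mul2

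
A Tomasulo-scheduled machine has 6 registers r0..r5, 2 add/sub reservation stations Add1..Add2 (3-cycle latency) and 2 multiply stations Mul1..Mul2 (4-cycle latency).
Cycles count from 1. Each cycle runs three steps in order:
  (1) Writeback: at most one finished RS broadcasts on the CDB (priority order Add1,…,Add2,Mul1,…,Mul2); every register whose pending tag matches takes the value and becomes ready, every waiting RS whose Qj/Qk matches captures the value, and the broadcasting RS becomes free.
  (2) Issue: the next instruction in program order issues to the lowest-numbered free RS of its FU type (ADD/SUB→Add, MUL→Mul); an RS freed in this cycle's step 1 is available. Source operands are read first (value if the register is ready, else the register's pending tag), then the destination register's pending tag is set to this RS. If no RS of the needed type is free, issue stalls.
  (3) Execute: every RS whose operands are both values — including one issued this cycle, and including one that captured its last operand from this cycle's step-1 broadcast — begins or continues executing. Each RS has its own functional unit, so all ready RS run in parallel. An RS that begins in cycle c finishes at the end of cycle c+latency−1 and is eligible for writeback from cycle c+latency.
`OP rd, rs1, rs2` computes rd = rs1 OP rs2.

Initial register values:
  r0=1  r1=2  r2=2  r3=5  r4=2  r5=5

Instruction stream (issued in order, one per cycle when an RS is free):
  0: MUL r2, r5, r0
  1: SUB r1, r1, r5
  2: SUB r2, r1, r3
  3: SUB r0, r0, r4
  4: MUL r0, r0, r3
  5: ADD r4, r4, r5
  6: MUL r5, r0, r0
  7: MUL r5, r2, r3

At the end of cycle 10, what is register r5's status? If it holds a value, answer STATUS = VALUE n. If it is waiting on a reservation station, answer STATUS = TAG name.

  c1: issue MUL r2<-Mul1  regs: r0:1,r1:2,r2:Mul1,r3:5,r4:2,r5:5
  c2: issue SUB r1<-Add1  regs: r0:1,r1:Add1,r2:Mul1,r3:5,r4:2,r5:5
  c3: issue SUB r2<-Add2  regs: r0:1,r1:Add1,r2:Add2,r3:5,r4:2,r5:5
  c4: stall  regs: r0:1,r1:Add1,r2:Add2,r3:5,r4:2,r5:5
  c5: CDB Add1=-3; issue SUB r0<-Add1  regs: r0:Add1,r1:-3,r2:Add2,r3:5,r4:2,r5:5
  c6: CDB Mul1=5; issue MUL r0<-Mul1  regs: r0:Mul1,r1:-3,r2:Add2,r3:5,r4:2,r5:5
  c7: stall  regs: r0:Mul1,r1:-3,r2:Add2,r3:5,r4:2,r5:5
  c8: CDB Add1=-1; issue ADD r4<-Add1  regs: r0:Mul1,r1:-3,r2:Add2,r3:5,r4:Add1,r5:5
  c9: CDB Add2=-8; issue MUL r5<-Mul2  regs: r0:Mul1,r1:-3,r2:-8,r3:5,r4:Add1,r5:Mul2
  c10: stall  regs: r0:Mul1,r1:-3,r2:-8,r3:5,r4:Add1,r5:Mul2

STATUS = TAG Mul2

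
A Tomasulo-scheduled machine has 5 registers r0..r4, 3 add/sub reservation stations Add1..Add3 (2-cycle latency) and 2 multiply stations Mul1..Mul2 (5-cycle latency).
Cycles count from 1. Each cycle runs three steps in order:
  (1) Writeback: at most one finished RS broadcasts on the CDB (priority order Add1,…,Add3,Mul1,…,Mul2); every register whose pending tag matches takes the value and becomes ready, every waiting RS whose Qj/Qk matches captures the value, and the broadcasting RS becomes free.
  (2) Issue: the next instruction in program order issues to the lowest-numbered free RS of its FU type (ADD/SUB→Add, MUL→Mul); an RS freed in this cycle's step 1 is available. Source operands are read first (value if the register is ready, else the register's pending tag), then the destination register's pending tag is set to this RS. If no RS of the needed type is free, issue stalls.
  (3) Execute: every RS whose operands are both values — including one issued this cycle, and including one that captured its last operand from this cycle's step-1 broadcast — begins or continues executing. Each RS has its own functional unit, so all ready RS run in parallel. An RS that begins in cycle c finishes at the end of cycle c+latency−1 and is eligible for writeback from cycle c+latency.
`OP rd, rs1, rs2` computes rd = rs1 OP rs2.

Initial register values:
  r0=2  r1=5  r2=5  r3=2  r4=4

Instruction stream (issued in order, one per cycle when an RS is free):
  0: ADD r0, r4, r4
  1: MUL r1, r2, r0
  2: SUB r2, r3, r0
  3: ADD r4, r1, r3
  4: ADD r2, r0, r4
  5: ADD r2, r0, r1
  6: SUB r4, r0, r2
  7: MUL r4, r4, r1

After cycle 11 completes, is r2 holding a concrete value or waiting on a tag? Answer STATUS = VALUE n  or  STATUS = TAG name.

c1: issue ADD r0<-Add1 | r0:Add1,r1:5,r2:5,r3:2,r4:4
c2: issue MUL r1<-Mul1 | r0:Add1,r1:Mul1,r2:5,r3:2,r4:4
c3: CDB Add1=8; issue SUB r2<-Add1 | r0:8,r1:Mul1,r2:Add1,r3:2,r4:4
c4: issue ADD r4<-Add2 | r0:8,r1:Mul1,r2:Add1,r3:2,r4:Add2
c5: CDB Add1=-6; issue ADD r2<-Add1 | r0:8,r1:Mul1,r2:Add1,r3:2,r4:Add2
c6: issue ADD r2<-Add3 | r0:8,r1:Mul1,r2:Add3,r3:2,r4:Add2
c7: stall | r0:8,r1:Mul1,r2:Add3,r3:2,r4:Add2
c8: CDB Mul1=40; stall | r0:8,r1:40,r2:Add3,r3:2,r4:Add2
c9: stall | r0:8,r1:40,r2:Add3,r3:2,r4:Add2
c10: CDB Add2=42; issue SUB r4<-Add2 | r0:8,r1:40,r2:Add3,r3:2,r4:Add2
c11: CDB Add3=48; issue MUL r4<-Mul1 | r0:8,r1:40,r2:48,r3:2,r4:Mul1

STATUS = VALUE 48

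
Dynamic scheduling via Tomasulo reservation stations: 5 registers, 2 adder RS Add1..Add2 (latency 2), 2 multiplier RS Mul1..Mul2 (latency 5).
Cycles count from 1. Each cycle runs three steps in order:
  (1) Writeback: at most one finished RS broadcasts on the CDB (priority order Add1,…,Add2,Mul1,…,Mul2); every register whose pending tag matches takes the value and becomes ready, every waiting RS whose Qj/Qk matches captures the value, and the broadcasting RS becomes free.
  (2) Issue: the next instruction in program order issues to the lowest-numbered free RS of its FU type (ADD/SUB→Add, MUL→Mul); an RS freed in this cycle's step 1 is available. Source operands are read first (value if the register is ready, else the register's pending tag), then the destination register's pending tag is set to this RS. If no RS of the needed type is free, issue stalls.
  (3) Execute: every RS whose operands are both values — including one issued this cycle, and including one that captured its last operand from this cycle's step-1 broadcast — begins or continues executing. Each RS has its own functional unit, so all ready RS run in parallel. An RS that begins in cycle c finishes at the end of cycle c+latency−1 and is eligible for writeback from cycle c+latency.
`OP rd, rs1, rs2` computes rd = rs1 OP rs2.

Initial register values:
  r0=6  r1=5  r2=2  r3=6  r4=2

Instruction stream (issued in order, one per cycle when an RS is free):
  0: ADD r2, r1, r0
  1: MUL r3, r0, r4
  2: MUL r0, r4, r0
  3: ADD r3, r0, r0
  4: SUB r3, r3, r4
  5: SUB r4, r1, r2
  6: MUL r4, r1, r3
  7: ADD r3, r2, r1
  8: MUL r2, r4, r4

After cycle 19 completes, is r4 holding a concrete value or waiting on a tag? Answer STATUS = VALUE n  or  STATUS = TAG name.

STATUS = VALUE 110

  c1: issue ADD r2<-Add1  regs: r0:6,r1:5,r2:Add1,r3:6,r4:2
  c2: issue MUL r3<-Mul1  regs: r0:6,r1:5,r2:Add1,r3:Mul1,r4:2
  c3: CDB Add1=11; issue MUL r0<-Mul2  regs: r0:Mul2,r1:5,r2:11,r3:Mul1,r4:2
  c4: issue ADD r3<-Add1  regs: r0:Mul2,r1:5,r2:11,r3:Add1,r4:2
  c5: issue SUB r3<-Add2  regs: r0:Mul2,r1:5,r2:11,r3:Add2,r4:2
  c6: stall  regs: r0:Mul2,r1:5,r2:11,r3:Add2,r4:2
  c7: CDB Mul1=12; stall  regs: r0:Mul2,r1:5,r2:11,r3:Add2,r4:2
  c8: CDB Mul2=12; stall  regs: r0:12,r1:5,r2:11,r3:Add2,r4:2
  c9: stall  regs: r0:12,r1:5,r2:11,r3:Add2,r4:2
  c10: CDB Add1=24; issue SUB r4<-Add1  regs: r0:12,r1:5,r2:11,r3:Add2,r4:Add1
  c11: issue MUL r4<-Mul1  regs: r0:12,r1:5,r2:11,r3:Add2,r4:Mul1
  c12: CDB Add1=-6; issue ADD r3<-Add1  regs: r0:12,r1:5,r2:11,r3:Add1,r4:Mul1
  c13: CDB Add2=22; issue MUL r2<-Mul2  regs: r0:12,r1:5,r2:Mul2,r3:Add1,r4:Mul1
  c14: CDB Add1=16  regs: r0:12,r1:5,r2:Mul2,r3:16,r4:Mul1
  c15: -  regs: r0:12,r1:5,r2:Mul2,r3:16,r4:Mul1
  c16: -  regs: r0:12,r1:5,r2:Mul2,r3:16,r4:Mul1
  c17: -  regs: r0:12,r1:5,r2:Mul2,r3:16,r4:Mul1
  c18: CDB Mul1=110  regs: r0:12,r1:5,r2:Mul2,r3:16,r4:110
  c19: -  regs: r0:12,r1:5,r2:Mul2,r3:16,r4:110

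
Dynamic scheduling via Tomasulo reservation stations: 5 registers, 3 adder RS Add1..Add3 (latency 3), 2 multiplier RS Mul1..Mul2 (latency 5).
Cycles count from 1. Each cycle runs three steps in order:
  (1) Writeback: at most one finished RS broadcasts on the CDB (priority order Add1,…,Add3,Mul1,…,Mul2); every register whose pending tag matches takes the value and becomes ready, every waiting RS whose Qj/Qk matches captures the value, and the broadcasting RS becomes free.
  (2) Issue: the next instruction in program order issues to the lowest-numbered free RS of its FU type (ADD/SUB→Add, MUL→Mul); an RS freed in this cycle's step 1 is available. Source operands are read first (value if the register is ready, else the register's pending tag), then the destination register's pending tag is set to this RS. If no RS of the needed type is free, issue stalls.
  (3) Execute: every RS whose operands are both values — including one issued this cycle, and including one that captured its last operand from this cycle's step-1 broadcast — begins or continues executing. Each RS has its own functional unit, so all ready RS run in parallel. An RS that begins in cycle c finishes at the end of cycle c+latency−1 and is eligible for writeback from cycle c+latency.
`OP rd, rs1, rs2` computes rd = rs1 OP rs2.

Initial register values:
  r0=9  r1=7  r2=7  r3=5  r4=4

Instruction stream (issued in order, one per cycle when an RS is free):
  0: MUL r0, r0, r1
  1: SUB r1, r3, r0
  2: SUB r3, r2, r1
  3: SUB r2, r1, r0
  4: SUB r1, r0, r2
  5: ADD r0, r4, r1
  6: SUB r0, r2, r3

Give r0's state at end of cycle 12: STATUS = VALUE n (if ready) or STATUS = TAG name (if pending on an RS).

STATUS = TAG Add2

  c1: issue MUL r0<-Mul1  regs: r0:Mul1,r1:7,r2:7,r3:5,r4:4
  c2: issue SUB r1<-Add1  regs: r0:Mul1,r1:Add1,r2:7,r3:5,r4:4
  c3: issue SUB r3<-Add2  regs: r0:Mul1,r1:Add1,r2:7,r3:Add2,r4:4
  c4: issue SUB r2<-Add3  regs: r0:Mul1,r1:Add1,r2:Add3,r3:Add2,r4:4
  c5: stall  regs: r0:Mul1,r1:Add1,r2:Add3,r3:Add2,r4:4
  c6: CDB Mul1=63; stall  regs: r0:63,r1:Add1,r2:Add3,r3:Add2,r4:4
  c7: stall  regs: r0:63,r1:Add1,r2:Add3,r3:Add2,r4:4
  c8: stall  regs: r0:63,r1:Add1,r2:Add3,r3:Add2,r4:4
  c9: CDB Add1=-58; issue SUB r1<-Add1  regs: r0:63,r1:Add1,r2:Add3,r3:Add2,r4:4
  c10: stall  regs: r0:63,r1:Add1,r2:Add3,r3:Add2,r4:4
  c11: stall  regs: r0:63,r1:Add1,r2:Add3,r3:Add2,r4:4
  c12: CDB Add2=65; issue ADD r0<-Add2  regs: r0:Add2,r1:Add1,r2:Add3,r3:65,r4:4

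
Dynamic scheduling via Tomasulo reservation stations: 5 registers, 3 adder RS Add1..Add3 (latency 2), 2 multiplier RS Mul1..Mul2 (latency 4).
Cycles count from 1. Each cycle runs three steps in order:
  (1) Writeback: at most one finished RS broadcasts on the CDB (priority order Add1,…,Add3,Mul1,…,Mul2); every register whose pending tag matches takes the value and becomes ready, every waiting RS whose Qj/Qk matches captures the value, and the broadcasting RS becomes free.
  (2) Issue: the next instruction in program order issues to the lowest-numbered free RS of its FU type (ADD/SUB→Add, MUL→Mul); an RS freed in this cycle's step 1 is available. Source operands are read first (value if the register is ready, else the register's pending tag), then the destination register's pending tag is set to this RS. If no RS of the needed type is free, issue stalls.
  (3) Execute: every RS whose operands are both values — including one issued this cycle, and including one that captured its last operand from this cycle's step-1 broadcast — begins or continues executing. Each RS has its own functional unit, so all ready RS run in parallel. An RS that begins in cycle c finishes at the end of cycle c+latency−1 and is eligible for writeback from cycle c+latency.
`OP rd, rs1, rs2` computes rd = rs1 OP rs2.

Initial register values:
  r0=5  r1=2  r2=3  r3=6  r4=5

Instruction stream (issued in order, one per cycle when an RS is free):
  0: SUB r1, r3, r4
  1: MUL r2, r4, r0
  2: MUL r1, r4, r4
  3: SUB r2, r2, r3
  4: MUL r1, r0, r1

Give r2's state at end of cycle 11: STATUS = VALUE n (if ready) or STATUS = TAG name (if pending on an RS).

STATUS = VALUE 19

cycle 1: issue SUB r1<-Add1 // r0:5,r1:Add1,r2:3,r3:6,r4:5
cycle 2: issue MUL r2<-Mul1 // r0:5,r1:Add1,r2:Mul1,r3:6,r4:5
cycle 3: CDB Add1=1; issue MUL r1<-Mul2 // r0:5,r1:Mul2,r2:Mul1,r3:6,r4:5
cycle 4: issue SUB r2<-Add1 // r0:5,r1:Mul2,r2:Add1,r3:6,r4:5
cycle 5: stall // r0:5,r1:Mul2,r2:Add1,r3:6,r4:5
cycle 6: CDB Mul1=25; issue MUL r1<-Mul1 // r0:5,r1:Mul1,r2:Add1,r3:6,r4:5
cycle 7: CDB Mul2=25 // r0:5,r1:Mul1,r2:Add1,r3:6,r4:5
cycle 8: CDB Add1=19 // r0:5,r1:Mul1,r2:19,r3:6,r4:5
cycle 9: - // r0:5,r1:Mul1,r2:19,r3:6,r4:5
cycle 10: - // r0:5,r1:Mul1,r2:19,r3:6,r4:5
cycle 11: CDB Mul1=125 // r0:5,r1:125,r2:19,r3:6,r4:5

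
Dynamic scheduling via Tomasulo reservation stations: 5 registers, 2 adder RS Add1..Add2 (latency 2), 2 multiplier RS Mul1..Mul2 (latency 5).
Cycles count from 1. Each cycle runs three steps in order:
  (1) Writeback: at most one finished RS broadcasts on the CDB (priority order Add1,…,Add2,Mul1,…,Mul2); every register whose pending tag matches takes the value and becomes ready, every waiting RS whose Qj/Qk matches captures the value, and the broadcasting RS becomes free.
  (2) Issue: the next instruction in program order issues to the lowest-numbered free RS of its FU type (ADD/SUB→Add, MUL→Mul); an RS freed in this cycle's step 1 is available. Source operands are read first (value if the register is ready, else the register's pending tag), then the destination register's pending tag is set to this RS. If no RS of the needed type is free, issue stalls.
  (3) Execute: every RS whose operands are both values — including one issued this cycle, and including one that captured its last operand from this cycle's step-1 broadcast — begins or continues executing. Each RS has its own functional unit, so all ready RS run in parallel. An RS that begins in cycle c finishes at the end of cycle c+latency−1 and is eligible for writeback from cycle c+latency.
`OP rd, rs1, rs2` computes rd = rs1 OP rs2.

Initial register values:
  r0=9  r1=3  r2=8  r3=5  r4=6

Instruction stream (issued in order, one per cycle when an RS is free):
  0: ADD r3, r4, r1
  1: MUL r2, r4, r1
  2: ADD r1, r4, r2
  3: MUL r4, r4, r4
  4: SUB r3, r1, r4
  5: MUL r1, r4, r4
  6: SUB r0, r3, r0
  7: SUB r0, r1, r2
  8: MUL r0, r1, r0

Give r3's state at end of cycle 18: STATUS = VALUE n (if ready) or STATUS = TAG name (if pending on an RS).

STATUS = VALUE -12

cycle 1: issue ADD r3<-Add1 // r0:9,r1:3,r2:8,r3:Add1,r4:6
cycle 2: issue MUL r2<-Mul1 // r0:9,r1:3,r2:Mul1,r3:Add1,r4:6
cycle 3: CDB Add1=9; issue ADD r1<-Add1 // r0:9,r1:Add1,r2:Mul1,r3:9,r4:6
cycle 4: issue MUL r4<-Mul2 // r0:9,r1:Add1,r2:Mul1,r3:9,r4:Mul2
cycle 5: issue SUB r3<-Add2 // r0:9,r1:Add1,r2:Mul1,r3:Add2,r4:Mul2
cycle 6: stall // r0:9,r1:Add1,r2:Mul1,r3:Add2,r4:Mul2
cycle 7: CDB Mul1=18; issue MUL r1<-Mul1 // r0:9,r1:Mul1,r2:18,r3:Add2,r4:Mul2
cycle 8: stall // r0:9,r1:Mul1,r2:18,r3:Add2,r4:Mul2
cycle 9: CDB Add1=24; issue SUB r0<-Add1 // r0:Add1,r1:Mul1,r2:18,r3:Add2,r4:Mul2
cycle 10: CDB Mul2=36; stall // r0:Add1,r1:Mul1,r2:18,r3:Add2,r4:36
cycle 11: stall // r0:Add1,r1:Mul1,r2:18,r3:Add2,r4:36
cycle 12: CDB Add2=-12; issue SUB r0<-Add2 // r0:Add2,r1:Mul1,r2:18,r3:-12,r4:36
cycle 13: issue MUL r0<-Mul2 // r0:Mul2,r1:Mul1,r2:18,r3:-12,r4:36
cycle 14: CDB Add1=-21 // r0:Mul2,r1:Mul1,r2:18,r3:-12,r4:36
cycle 15: CDB Mul1=1296 // r0:Mul2,r1:1296,r2:18,r3:-12,r4:36
cycle 16: - // r0:Mul2,r1:1296,r2:18,r3:-12,r4:36
cycle 17: CDB Add2=1278 // r0:Mul2,r1:1296,r2:18,r3:-12,r4:36
cycle 18: - // r0:Mul2,r1:1296,r2:18,r3:-12,r4:36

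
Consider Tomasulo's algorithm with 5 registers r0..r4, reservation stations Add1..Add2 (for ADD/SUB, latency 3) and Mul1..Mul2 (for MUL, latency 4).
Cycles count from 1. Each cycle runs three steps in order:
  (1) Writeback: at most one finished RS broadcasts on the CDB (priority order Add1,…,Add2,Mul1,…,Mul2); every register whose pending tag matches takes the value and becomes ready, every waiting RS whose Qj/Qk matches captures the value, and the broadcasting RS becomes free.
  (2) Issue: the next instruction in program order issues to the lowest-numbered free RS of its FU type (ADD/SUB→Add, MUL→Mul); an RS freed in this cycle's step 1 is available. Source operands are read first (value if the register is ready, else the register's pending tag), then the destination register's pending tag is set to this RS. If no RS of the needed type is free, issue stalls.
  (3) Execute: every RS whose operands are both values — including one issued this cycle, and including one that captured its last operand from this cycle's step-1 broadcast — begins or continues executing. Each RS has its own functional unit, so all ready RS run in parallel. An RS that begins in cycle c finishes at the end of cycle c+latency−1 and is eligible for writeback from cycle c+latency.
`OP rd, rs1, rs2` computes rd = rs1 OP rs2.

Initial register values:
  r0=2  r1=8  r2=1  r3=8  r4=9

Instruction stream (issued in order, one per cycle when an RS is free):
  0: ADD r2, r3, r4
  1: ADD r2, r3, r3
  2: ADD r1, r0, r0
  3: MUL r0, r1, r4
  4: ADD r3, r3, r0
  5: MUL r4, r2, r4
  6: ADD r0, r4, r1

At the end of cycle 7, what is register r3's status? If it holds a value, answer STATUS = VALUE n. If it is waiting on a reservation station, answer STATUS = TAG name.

  c1: issue ADD r2<-Add1  regs: r0:2,r1:8,r2:Add1,r3:8,r4:9
  c2: issue ADD r2<-Add2  regs: r0:2,r1:8,r2:Add2,r3:8,r4:9
  c3: stall  regs: r0:2,r1:8,r2:Add2,r3:8,r4:9
  c4: CDB Add1=17; issue ADD r1<-Add1  regs: r0:2,r1:Add1,r2:Add2,r3:8,r4:9
  c5: CDB Add2=16; issue MUL r0<-Mul1  regs: r0:Mul1,r1:Add1,r2:16,r3:8,r4:9
  c6: issue ADD r3<-Add2  regs: r0:Mul1,r1:Add1,r2:16,r3:Add2,r4:9
  c7: CDB Add1=4; issue MUL r4<-Mul2  regs: r0:Mul1,r1:4,r2:16,r3:Add2,r4:Mul2

STATUS = TAG Add2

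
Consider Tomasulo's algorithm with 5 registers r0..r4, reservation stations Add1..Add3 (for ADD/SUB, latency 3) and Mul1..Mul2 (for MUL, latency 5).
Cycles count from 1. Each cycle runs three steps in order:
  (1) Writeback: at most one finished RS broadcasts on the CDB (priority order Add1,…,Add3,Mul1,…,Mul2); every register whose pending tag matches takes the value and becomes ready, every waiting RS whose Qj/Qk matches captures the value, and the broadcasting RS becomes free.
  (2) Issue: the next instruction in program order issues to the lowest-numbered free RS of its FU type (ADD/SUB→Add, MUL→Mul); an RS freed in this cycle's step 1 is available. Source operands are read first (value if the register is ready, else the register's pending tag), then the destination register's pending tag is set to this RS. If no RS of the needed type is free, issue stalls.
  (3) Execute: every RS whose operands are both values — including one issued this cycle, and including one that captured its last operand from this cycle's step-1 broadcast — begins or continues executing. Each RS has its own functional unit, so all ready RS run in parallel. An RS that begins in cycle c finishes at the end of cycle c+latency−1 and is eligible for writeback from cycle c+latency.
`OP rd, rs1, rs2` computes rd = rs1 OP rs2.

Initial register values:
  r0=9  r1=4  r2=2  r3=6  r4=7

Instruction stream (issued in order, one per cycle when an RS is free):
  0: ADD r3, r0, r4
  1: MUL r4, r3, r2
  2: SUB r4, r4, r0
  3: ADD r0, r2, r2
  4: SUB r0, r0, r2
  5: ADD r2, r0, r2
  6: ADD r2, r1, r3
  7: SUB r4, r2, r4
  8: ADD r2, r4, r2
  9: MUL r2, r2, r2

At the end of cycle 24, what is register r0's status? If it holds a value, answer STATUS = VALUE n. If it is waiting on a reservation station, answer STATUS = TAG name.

cycle 1: issue ADD r3<-Add1 // r0:9,r1:4,r2:2,r3:Add1,r4:7
cycle 2: issue MUL r4<-Mul1 // r0:9,r1:4,r2:2,r3:Add1,r4:Mul1
cycle 3: issue SUB r4<-Add2 // r0:9,r1:4,r2:2,r3:Add1,r4:Add2
cycle 4: CDB Add1=16; issue ADD r0<-Add1 // r0:Add1,r1:4,r2:2,r3:16,r4:Add2
cycle 5: issue SUB r0<-Add3 // r0:Add3,r1:4,r2:2,r3:16,r4:Add2
cycle 6: stall // r0:Add3,r1:4,r2:2,r3:16,r4:Add2
cycle 7: CDB Add1=4; issue ADD r2<-Add1 // r0:Add3,r1:4,r2:Add1,r3:16,r4:Add2
cycle 8: stall // r0:Add3,r1:4,r2:Add1,r3:16,r4:Add2
cycle 9: CDB Mul1=32; stall // r0:Add3,r1:4,r2:Add1,r3:16,r4:Add2
cycle 10: CDB Add3=2; issue ADD r2<-Add3 // r0:2,r1:4,r2:Add3,r3:16,r4:Add2
cycle 11: stall // r0:2,r1:4,r2:Add3,r3:16,r4:Add2
cycle 12: CDB Add2=23; issue SUB r4<-Add2 // r0:2,r1:4,r2:Add3,r3:16,r4:Add2
cycle 13: CDB Add1=4; issue ADD r2<-Add1 // r0:2,r1:4,r2:Add1,r3:16,r4:Add2
cycle 14: CDB Add3=20; issue MUL r2<-Mul1 // r0:2,r1:4,r2:Mul1,r3:16,r4:Add2
cycle 15: - // r0:2,r1:4,r2:Mul1,r3:16,r4:Add2
cycle 16: - // r0:2,r1:4,r2:Mul1,r3:16,r4:Add2
cycle 17: CDB Add2=-3 // r0:2,r1:4,r2:Mul1,r3:16,r4:-3
cycle 18: - // r0:2,r1:4,r2:Mul1,r3:16,r4:-3
cycle 19: - // r0:2,r1:4,r2:Mul1,r3:16,r4:-3
cycle 20: CDB Add1=17 // r0:2,r1:4,r2:Mul1,r3:16,r4:-3
cycle 21: - // r0:2,r1:4,r2:Mul1,r3:16,r4:-3
cycle 22: - // r0:2,r1:4,r2:Mul1,r3:16,r4:-3
cycle 23: - // r0:2,r1:4,r2:Mul1,r3:16,r4:-3
cycle 24: - // r0:2,r1:4,r2:Mul1,r3:16,r4:-3

STATUS = VALUE 2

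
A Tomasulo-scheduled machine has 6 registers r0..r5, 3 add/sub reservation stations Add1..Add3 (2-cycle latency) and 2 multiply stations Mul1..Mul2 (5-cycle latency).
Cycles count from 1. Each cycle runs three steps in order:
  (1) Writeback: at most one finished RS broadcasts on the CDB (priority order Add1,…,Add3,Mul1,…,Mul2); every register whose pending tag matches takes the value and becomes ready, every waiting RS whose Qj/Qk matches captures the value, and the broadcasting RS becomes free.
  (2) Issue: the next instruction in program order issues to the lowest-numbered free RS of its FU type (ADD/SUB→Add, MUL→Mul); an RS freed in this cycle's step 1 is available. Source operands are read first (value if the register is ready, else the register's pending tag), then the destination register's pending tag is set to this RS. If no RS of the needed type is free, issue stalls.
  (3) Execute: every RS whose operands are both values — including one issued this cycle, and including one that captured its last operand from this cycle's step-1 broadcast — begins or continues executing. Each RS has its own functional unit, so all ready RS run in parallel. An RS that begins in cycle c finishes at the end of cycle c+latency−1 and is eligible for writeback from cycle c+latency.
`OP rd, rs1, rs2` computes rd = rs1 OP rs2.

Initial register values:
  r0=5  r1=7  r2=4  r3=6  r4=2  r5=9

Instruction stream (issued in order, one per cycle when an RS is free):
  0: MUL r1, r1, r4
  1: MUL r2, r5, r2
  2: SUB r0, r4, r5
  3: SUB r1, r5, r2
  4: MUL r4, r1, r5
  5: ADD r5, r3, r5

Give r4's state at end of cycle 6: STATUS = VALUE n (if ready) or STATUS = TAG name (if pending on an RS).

c1: issue MUL r1<-Mul1 | r0:5,r1:Mul1,r2:4,r3:6,r4:2,r5:9
c2: issue MUL r2<-Mul2 | r0:5,r1:Mul1,r2:Mul2,r3:6,r4:2,r5:9
c3: issue SUB r0<-Add1 | r0:Add1,r1:Mul1,r2:Mul2,r3:6,r4:2,r5:9
c4: issue SUB r1<-Add2 | r0:Add1,r1:Add2,r2:Mul2,r3:6,r4:2,r5:9
c5: CDB Add1=-7; stall | r0:-7,r1:Add2,r2:Mul2,r3:6,r4:2,r5:9
c6: CDB Mul1=14; issue MUL r4<-Mul1 | r0:-7,r1:Add2,r2:Mul2,r3:6,r4:Mul1,r5:9

STATUS = TAG Mul1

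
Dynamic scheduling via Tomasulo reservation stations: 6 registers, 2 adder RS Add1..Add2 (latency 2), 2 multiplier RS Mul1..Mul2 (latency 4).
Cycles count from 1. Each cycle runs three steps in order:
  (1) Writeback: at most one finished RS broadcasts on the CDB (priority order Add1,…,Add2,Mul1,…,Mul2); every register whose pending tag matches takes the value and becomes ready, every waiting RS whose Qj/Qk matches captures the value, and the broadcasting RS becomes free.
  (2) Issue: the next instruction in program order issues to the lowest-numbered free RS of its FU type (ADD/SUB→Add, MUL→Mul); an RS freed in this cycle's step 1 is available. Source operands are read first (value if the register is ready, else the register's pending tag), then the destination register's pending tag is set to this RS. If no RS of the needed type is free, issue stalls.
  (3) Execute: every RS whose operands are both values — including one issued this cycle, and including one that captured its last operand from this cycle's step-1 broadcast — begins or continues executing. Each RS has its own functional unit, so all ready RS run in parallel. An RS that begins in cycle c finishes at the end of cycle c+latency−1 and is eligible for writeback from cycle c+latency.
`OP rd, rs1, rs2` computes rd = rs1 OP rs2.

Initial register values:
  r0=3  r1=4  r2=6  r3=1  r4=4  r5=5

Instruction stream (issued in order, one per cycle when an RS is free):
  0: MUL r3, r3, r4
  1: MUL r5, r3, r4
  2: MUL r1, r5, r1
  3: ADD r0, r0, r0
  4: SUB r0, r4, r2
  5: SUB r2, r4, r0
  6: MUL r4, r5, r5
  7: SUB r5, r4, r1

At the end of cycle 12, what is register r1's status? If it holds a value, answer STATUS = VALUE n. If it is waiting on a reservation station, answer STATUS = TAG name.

STATUS = TAG Mul1

cycle 1: issue MUL r3<-Mul1 // r0:3,r1:4,r2:6,r3:Mul1,r4:4,r5:5
cycle 2: issue MUL r5<-Mul2 // r0:3,r1:4,r2:6,r3:Mul1,r4:4,r5:Mul2
cycle 3: stall // r0:3,r1:4,r2:6,r3:Mul1,r4:4,r5:Mul2
cycle 4: stall // r0:3,r1:4,r2:6,r3:Mul1,r4:4,r5:Mul2
cycle 5: CDB Mul1=4; issue MUL r1<-Mul1 // r0:3,r1:Mul1,r2:6,r3:4,r4:4,r5:Mul2
cycle 6: issue ADD r0<-Add1 // r0:Add1,r1:Mul1,r2:6,r3:4,r4:4,r5:Mul2
cycle 7: issue SUB r0<-Add2 // r0:Add2,r1:Mul1,r2:6,r3:4,r4:4,r5:Mul2
cycle 8: CDB Add1=6; issue SUB r2<-Add1 // r0:Add2,r1:Mul1,r2:Add1,r3:4,r4:4,r5:Mul2
cycle 9: CDB Add2=-2; stall // r0:-2,r1:Mul1,r2:Add1,r3:4,r4:4,r5:Mul2
cycle 10: CDB Mul2=16; issue MUL r4<-Mul2 // r0:-2,r1:Mul1,r2:Add1,r3:4,r4:Mul2,r5:16
cycle 11: CDB Add1=6; issue SUB r5<-Add1 // r0:-2,r1:Mul1,r2:6,r3:4,r4:Mul2,r5:Add1
cycle 12: - // r0:-2,r1:Mul1,r2:6,r3:4,r4:Mul2,r5:Add1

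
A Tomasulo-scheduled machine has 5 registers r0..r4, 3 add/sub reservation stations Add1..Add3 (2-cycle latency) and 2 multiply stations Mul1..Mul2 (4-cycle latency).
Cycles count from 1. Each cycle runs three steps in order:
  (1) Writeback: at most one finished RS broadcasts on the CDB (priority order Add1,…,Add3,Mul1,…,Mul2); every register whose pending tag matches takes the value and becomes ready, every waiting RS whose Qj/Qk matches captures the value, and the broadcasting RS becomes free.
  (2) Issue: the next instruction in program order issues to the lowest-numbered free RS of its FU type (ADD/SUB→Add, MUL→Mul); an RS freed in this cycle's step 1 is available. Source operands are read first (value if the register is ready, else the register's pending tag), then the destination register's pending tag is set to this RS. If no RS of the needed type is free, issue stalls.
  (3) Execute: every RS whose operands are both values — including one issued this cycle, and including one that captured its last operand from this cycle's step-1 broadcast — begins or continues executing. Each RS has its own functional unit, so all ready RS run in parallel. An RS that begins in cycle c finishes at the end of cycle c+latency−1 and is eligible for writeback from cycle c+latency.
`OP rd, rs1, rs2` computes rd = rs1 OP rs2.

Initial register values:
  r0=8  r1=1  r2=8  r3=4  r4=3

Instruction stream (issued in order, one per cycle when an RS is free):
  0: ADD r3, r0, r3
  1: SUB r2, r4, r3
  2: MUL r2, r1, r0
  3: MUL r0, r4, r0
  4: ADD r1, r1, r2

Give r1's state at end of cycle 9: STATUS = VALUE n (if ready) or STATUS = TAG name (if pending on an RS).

STATUS = VALUE 9

cycle 1: issue ADD r3<-Add1 // r0:8,r1:1,r2:8,r3:Add1,r4:3
cycle 2: issue SUB r2<-Add2 // r0:8,r1:1,r2:Add2,r3:Add1,r4:3
cycle 3: CDB Add1=12; issue MUL r2<-Mul1 // r0:8,r1:1,r2:Mul1,r3:12,r4:3
cycle 4: issue MUL r0<-Mul2 // r0:Mul2,r1:1,r2:Mul1,r3:12,r4:3
cycle 5: CDB Add2=-9; issue ADD r1<-Add1 // r0:Mul2,r1:Add1,r2:Mul1,r3:12,r4:3
cycle 6: - // r0:Mul2,r1:Add1,r2:Mul1,r3:12,r4:3
cycle 7: CDB Mul1=8 // r0:Mul2,r1:Add1,r2:8,r3:12,r4:3
cycle 8: CDB Mul2=24 // r0:24,r1:Add1,r2:8,r3:12,r4:3
cycle 9: CDB Add1=9 // r0:24,r1:9,r2:8,r3:12,r4:3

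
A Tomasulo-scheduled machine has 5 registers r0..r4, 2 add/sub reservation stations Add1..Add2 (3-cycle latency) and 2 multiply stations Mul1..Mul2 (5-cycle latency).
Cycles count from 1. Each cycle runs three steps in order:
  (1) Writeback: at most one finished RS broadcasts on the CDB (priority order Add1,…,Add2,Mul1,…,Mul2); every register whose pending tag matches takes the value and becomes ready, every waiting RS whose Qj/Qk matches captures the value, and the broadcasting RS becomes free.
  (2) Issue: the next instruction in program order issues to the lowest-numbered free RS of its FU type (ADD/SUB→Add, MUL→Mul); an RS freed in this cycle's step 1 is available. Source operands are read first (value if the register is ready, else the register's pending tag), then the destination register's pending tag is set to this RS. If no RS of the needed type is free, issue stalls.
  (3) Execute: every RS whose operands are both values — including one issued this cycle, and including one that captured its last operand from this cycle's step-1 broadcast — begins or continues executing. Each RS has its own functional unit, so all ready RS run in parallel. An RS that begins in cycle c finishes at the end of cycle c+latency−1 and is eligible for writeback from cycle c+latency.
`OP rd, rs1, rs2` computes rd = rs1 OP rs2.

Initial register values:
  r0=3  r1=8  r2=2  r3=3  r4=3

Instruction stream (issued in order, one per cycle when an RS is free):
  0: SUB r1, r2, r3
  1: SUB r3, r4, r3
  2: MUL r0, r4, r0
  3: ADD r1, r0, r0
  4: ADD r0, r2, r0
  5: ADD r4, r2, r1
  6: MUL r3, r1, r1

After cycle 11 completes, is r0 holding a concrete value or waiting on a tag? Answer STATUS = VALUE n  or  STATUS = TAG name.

STATUS = TAG Add2

c1: issue SUB r1<-Add1 | r0:3,r1:Add1,r2:2,r3:3,r4:3
c2: issue SUB r3<-Add2 | r0:3,r1:Add1,r2:2,r3:Add2,r4:3
c3: issue MUL r0<-Mul1 | r0:Mul1,r1:Add1,r2:2,r3:Add2,r4:3
c4: CDB Add1=-1; issue ADD r1<-Add1 | r0:Mul1,r1:Add1,r2:2,r3:Add2,r4:3
c5: CDB Add2=0; issue ADD r0<-Add2 | r0:Add2,r1:Add1,r2:2,r3:0,r4:3
c6: stall | r0:Add2,r1:Add1,r2:2,r3:0,r4:3
c7: stall | r0:Add2,r1:Add1,r2:2,r3:0,r4:3
c8: CDB Mul1=9; stall | r0:Add2,r1:Add1,r2:2,r3:0,r4:3
c9: stall | r0:Add2,r1:Add1,r2:2,r3:0,r4:3
c10: stall | r0:Add2,r1:Add1,r2:2,r3:0,r4:3
c11: CDB Add1=18; issue ADD r4<-Add1 | r0:Add2,r1:18,r2:2,r3:0,r4:Add1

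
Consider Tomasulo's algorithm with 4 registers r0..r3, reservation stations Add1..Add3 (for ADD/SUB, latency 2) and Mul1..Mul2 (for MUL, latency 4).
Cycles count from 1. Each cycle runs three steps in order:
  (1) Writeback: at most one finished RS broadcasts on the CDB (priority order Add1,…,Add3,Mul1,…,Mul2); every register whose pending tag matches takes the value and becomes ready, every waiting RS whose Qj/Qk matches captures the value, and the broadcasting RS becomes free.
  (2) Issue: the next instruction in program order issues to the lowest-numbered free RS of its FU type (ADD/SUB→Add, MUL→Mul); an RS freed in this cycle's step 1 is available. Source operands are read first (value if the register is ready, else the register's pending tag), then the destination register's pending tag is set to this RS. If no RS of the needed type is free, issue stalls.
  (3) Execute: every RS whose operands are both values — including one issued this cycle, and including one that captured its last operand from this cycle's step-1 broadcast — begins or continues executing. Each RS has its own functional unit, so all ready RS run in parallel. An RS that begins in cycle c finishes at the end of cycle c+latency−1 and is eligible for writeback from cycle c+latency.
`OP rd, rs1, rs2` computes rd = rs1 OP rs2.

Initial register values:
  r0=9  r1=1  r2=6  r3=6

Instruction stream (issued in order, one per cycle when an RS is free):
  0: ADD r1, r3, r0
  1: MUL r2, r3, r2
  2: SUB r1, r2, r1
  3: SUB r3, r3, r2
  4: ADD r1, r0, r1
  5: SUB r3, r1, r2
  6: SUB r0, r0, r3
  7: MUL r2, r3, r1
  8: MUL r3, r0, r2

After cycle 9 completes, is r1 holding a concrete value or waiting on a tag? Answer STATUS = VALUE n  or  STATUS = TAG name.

STATUS = TAG Add3

cycle 1: issue ADD r1<-Add1 // r0:9,r1:Add1,r2:6,r3:6
cycle 2: issue MUL r2<-Mul1 // r0:9,r1:Add1,r2:Mul1,r3:6
cycle 3: CDB Add1=15; issue SUB r1<-Add1 // r0:9,r1:Add1,r2:Mul1,r3:6
cycle 4: issue SUB r3<-Add2 // r0:9,r1:Add1,r2:Mul1,r3:Add2
cycle 5: issue ADD r1<-Add3 // r0:9,r1:Add3,r2:Mul1,r3:Add2
cycle 6: CDB Mul1=36; stall // r0:9,r1:Add3,r2:36,r3:Add2
cycle 7: stall // r0:9,r1:Add3,r2:36,r3:Add2
cycle 8: CDB Add1=21; issue SUB r3<-Add1 // r0:9,r1:Add3,r2:36,r3:Add1
cycle 9: CDB Add2=-30; issue SUB r0<-Add2 // r0:Add2,r1:Add3,r2:36,r3:Add1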